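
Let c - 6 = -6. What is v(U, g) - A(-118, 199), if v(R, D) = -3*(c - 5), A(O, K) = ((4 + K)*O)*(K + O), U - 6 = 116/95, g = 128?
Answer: 1940289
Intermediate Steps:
c = 0 (c = 6 - 6 = 0)
U = 686/95 (U = 6 + 116/95 = 686/95 ≈ 7.2211)
A(O, K) = O*(4 + K)*(K + O) (A(O, K) = (O*(4 + K))*(K + O) = O*(4 + K)*(K + O))
v(R, D) = 15 (v(R, D) = -3*(0 - 5) = -3*(-5) = 15)
v(U, g) - A(-118, 199) = 15 - (-118)*(199**2 + 4*199 + 4*(-118) + 199*(-118)) = 15 - (-118)*(39601 + 796 - 472 - 23482) = 15 - (-118)*16443 = 15 - 1*(-1940274) = 15 + 1940274 = 1940289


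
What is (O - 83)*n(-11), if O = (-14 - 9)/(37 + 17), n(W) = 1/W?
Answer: 4505/594 ≈ 7.5842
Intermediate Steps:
O = -23/54 ≈ -0.42593
(O - 83)*n(-11) = (-23/54 - 83)/(-11) = -4505/54*(-1/11) = 4505/594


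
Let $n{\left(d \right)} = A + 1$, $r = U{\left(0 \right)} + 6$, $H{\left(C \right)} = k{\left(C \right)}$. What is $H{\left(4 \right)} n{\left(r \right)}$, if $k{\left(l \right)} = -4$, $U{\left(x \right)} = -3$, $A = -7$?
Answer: $24$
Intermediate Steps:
$H{\left(C \right)} = -4$
$r = 3$ ($r = -3 + 6 = 3$)
$n{\left(d \right)} = -6$ ($n{\left(d \right)} = -7 + 1 = -6$)
$H{\left(4 \right)} n{\left(r \right)} = \left(-4\right) \left(-6\right) = 24$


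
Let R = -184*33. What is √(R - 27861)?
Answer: I*√33933 ≈ 184.21*I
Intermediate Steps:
R = -6072
√(R - 27861) = √(-6072 - 27861) = √(-33933) = I*√33933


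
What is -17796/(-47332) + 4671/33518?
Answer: 204393525/396618494 ≈ 0.51534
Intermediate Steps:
-17796/(-47332) + 4671/33518 = -17796*(-1/47332) + 4671*(1/33518) = 4449/11833 + 4671/33518 = 204393525/396618494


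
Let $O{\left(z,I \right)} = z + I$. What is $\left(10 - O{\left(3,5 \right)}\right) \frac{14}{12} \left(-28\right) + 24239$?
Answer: $\frac{72521}{3} \approx 24174.0$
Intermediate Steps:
$O{\left(z,I \right)} = I + z$
$\left(10 - O{\left(3,5 \right)}\right) \frac{14}{12} \left(-28\right) + 24239 = \left(10 - \left(5 + 3\right)\right) \frac{14}{12} \left(-28\right) + 24239 = \left(10 - 8\right) 14 \cdot \frac{1}{12} \left(-28\right) + 24239 = \left(10 - 8\right) \frac{7}{6} \left(-28\right) + 24239 = 2 \cdot \frac{7}{6} \left(-28\right) + 24239 = \frac{7}{3} \left(-28\right) + 24239 = - \frac{196}{3} + 24239 = \frac{72521}{3}$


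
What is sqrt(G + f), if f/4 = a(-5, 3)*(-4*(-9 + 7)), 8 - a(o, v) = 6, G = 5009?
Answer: sqrt(5073) ≈ 71.225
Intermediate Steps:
a(o, v) = 2 (a(o, v) = 8 - 1*6 = 8 - 6 = 2)
f = 64 (f = 4*(2*(-4*(-9 + 7))) = 4*(2*(-4*(-2))) = 4*(2*8) = 4*16 = 64)
sqrt(G + f) = sqrt(5009 + 64) = sqrt(5073)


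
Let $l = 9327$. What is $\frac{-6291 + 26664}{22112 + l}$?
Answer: $\frac{20373}{31439} \approx 0.64802$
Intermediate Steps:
$\frac{-6291 + 26664}{22112 + l} = \frac{-6291 + 26664}{22112 + 9327} = \frac{20373}{31439}$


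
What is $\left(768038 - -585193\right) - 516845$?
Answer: $836386$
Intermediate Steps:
$\left(768038 - -585193\right) - 516845 = \left(768038 + 585193\right) - 516845 = 1353231 - 516845 = 836386$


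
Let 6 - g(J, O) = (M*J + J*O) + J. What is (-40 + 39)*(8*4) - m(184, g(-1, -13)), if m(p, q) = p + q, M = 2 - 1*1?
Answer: -211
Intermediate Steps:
M = 1 (M = 2 - 1 = 1)
g(J, O) = 6 - 2*J - J*O (g(J, O) = 6 - ((1*J + J*O) + J) = 6 - ((J + J*O) + J) = 6 - (2*J + J*O) = 6 + (-2*J - J*O) = 6 - 2*J - J*O)
(-40 + 39)*(8*4) - m(184, g(-1, -13)) = (-40 + 39)*(8*4) - (184 + (6 - 2*(-1) - 1*(-1)*(-13))) = -1*32 - (184 + (6 + 2 - 13)) = -32 - (184 - 5) = -32 - 1*179 = -32 - 179 = -211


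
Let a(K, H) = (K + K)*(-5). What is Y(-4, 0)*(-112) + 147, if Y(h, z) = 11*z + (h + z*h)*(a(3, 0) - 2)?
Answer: -14189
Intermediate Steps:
a(K, H) = -10*K (a(K, H) = (2*K)*(-5) = -10*K)
Y(h, z) = -32*h + 11*z - 32*h*z (Y(h, z) = 11*z + (h + z*h)*(-10*3 - 2) = 11*z + (h + h*z)*(-30 - 2) = 11*z + (h + h*z)*(-32) = 11*z + (-32*h - 32*h*z) = -32*h + 11*z - 32*h*z)
Y(-4, 0)*(-112) + 147 = (-32*(-4) + 11*0 - 32*(-4)*0)*(-112) + 147 = (128 + 0 + 0)*(-112) + 147 = 128*(-112) + 147 = -14336 + 147 = -14189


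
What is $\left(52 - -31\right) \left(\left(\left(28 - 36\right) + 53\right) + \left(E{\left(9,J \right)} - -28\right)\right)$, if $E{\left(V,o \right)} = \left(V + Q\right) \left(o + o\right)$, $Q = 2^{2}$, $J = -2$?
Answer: $1743$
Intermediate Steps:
$Q = 4$
$E{\left(V,o \right)} = 2 o \left(4 + V\right)$ ($E{\left(V,o \right)} = \left(V + 4\right) \left(o + o\right) = \left(4 + V\right) 2 o = 2 o \left(4 + V\right)$)
$\left(52 - -31\right) \left(\left(\left(28 - 36\right) + 53\right) + \left(E{\left(9,J \right)} - -28\right)\right) = \left(52 - -31\right) \left(\left(\left(28 - 36\right) + 53\right) + \left(2 \left(-2\right) \left(4 + 9\right) - -28\right)\right) = \left(52 + 31\right) \left(\left(-8 + 53\right) + \left(2 \left(-2\right) 13 + 28\right)\right) = 83 \left(45 + \left(-52 + 28\right)\right) = 83 \left(45 - 24\right) = 83 \cdot 21 = 1743$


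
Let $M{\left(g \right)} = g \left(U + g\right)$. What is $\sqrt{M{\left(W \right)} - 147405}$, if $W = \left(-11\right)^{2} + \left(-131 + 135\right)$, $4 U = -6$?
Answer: $\frac{i \sqrt{527870}}{2} \approx 363.27 i$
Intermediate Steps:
$U = - \frac{3}{2}$ ($U = \frac{1}{4} \left(-6\right) = - \frac{3}{2} \approx -1.5$)
$W = 125$ ($W = 121 + 4 = 125$)
$M{\left(g \right)} = g \left(- \frac{3}{2} + g\right)$
$\sqrt{M{\left(W \right)} - 147405} = \sqrt{\frac{1}{2} \cdot 125 \left(-3 + 2 \cdot 125\right) - 147405} = \sqrt{\frac{1}{2} \cdot 125 \left(-3 + 250\right) - 147405} = \sqrt{\frac{1}{2} \cdot 125 \cdot 247 - 147405} = \sqrt{\frac{30875}{2} - 147405} = \sqrt{- \frac{263935}{2}} = \frac{i \sqrt{527870}}{2}$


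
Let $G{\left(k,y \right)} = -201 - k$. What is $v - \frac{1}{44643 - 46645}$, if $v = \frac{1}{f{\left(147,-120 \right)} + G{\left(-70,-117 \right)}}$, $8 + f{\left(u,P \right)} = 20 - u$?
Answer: $- \frac{62}{19019} \approx -0.0032599$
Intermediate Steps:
$f{\left(u,P \right)} = 12 - u$ ($f{\left(u,P \right)} = -8 - \left(-20 + u\right) = 12 - u$)
$v = - \frac{1}{266}$ ($v = \frac{1}{\left(12 - 147\right) - 131} = \frac{1}{\left(12 - 147\right) + \left(-201 + 70\right)} = \frac{1}{-135 - 131} = \frac{1}{-266} = - \frac{1}{266} \approx -0.0037594$)
$v - \frac{1}{44643 - 46645} = - \frac{1}{266} - \frac{1}{44643 - 46645} = - \frac{1}{266} - \frac{1}{-2002} = - \frac{1}{266} - - \frac{1}{2002} = - \frac{1}{266} + \frac{1}{2002} = - \frac{62}{19019}$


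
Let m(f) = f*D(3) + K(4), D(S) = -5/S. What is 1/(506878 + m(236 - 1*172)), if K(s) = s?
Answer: 3/1520326 ≈ 1.9733e-6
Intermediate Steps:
m(f) = 4 - 5*f/3 (m(f) = f*(-5/3) + 4 = -5*f/3 + 4 = 4 - 5*f/3)
1/(506878 + m(236 - 1*172)) = 1/(506878 + (4 - 5*(236 - 1*172)/3)) = 1/(506878 + (4 - 5*(236 - 172)/3)) = 1/(506878 + (4 - 5/3*64)) = 1/(506878 + (4 - 320/3)) = 1/(506878 - 308/3) = 1/(1520326/3) = 3/1520326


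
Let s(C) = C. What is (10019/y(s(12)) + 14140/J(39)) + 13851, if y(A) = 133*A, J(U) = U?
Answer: 98344425/6916 ≈ 14220.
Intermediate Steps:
(10019/y(s(12)) + 14140/J(39)) + 13851 = (10019/((133*12)) + 14140/39) + 13851 = (10019/1596 + 14140*(1/39)) + 13851 = (10019*(1/1596) + 14140/39) + 13851 = (10019/1596 + 14140/39) + 13851 = 2550909/6916 + 13851 = 98344425/6916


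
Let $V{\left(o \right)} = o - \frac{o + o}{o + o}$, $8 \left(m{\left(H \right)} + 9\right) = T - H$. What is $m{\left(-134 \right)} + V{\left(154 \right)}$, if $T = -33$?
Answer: $\frac{1253}{8} \approx 156.63$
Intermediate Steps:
$m{\left(H \right)} = - \frac{105}{8} - \frac{H}{8}$ ($m{\left(H \right)} = -9 + \frac{-33 - H}{8} = -9 - \left(\frac{33}{8} + \frac{H}{8}\right) = - \frac{105}{8} - \frac{H}{8}$)
$V{\left(o \right)} = -1 + o$ ($V{\left(o \right)} = o - \frac{2 o}{2 o} = o - 2 o \frac{1}{2 o} = o - 1 = -1 + o$)
$m{\left(-134 \right)} + V{\left(154 \right)} = \left(- \frac{105}{8} - - \frac{67}{4}\right) + \left(-1 + 154\right) = \left(- \frac{105}{8} + \frac{67}{4}\right) + 153 = \frac{29}{8} + 153 = \frac{1253}{8}$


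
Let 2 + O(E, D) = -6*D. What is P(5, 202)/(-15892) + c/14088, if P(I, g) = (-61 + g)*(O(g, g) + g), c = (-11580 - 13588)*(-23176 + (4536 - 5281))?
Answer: 299052786571/6996453 ≈ 42744.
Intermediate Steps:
O(E, D) = -2 - 6*D
c = 602043728 (c = -25168*(-23176 - 745) = -25168*(-23921) = 602043728)
P(I, g) = (-61 + g)*(-2 - 5*g) (P(I, g) = (-61 + g)*((-2 - 6*g) + g) = (-61 + g)*(-2 - 5*g))
P(5, 202)/(-15892) + c/14088 = (122 - 5*202² + 303*202)/(-15892) + 602043728/14088 = (122 - 5*40804 + 61206)*(-1/15892) + 602043728*(1/14088) = (122 - 204020 + 61206)*(-1/15892) + 75255466/1761 = -142692*(-1/15892) + 75255466/1761 = 35673/3973 + 75255466/1761 = 299052786571/6996453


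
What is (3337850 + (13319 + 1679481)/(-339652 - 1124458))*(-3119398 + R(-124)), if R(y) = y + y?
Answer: -1524564096641777220/146411 ≈ -1.0413e+13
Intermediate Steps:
R(y) = 2*y
(3337850 + (13319 + 1679481)/(-339652 - 1124458))*(-3119398 + R(-124)) = (3337850 + (13319 + 1679481)/(-339652 - 1124458))*(-3119398 + 2*(-124)) = (3337850 + 1692800/(-1464110))*(-3119398 - 248) = (3337850 + 1692800*(-1/1464110))*(-3119646) = (3337850 - 169280/146411)*(-3119646) = (488697787070/146411)*(-3119646) = -1524564096641777220/146411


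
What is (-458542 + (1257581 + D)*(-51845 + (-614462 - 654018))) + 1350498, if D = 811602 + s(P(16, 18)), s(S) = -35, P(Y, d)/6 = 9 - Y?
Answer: -2731946941144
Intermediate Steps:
P(Y, d) = 54 - 6*Y (P(Y, d) = 6*(9 - Y) = 54 - 6*Y)
D = 811567 (D = 811602 - 35 = 811567)
(-458542 + (1257581 + D)*(-51845 + (-614462 - 654018))) + 1350498 = (-458542 + (1257581 + 811567)*(-51845 + (-614462 - 654018))) + 1350498 = (-458542 + 2069148*(-51845 - 1268480)) + 1350498 = (-458542 + 2069148*(-1320325)) + 1350498 = (-458542 - 2731947833100) + 1350498 = -2731948291642 + 1350498 = -2731946941144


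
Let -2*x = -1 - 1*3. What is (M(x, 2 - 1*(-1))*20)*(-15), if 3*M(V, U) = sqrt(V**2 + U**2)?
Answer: -100*sqrt(13) ≈ -360.56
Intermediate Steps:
x = 2 (x = -(-1 - 1*3)/2 = -(-1 - 3)/2 = -1/2*(-4) = 2)
M(V, U) = sqrt(U**2 + V**2)/3 (M(V, U) = sqrt(V**2 + U**2)/3 = sqrt(U**2 + V**2)/3)
(M(x, 2 - 1*(-1))*20)*(-15) = ((sqrt((2 - 1*(-1))**2 + 2**2)/3)*20)*(-15) = ((sqrt((2 + 1)**2 + 4)/3)*20)*(-15) = ((sqrt(3**2 + 4)/3)*20)*(-15) = ((sqrt(9 + 4)/3)*20)*(-15) = ((sqrt(13)/3)*20)*(-15) = (20*sqrt(13)/3)*(-15) = -100*sqrt(13)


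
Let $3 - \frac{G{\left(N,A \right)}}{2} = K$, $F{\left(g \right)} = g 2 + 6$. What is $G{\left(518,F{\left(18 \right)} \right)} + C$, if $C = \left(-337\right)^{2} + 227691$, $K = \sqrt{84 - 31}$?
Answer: $341266 - 2 \sqrt{53} \approx 3.4125 \cdot 10^{5}$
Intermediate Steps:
$F{\left(g \right)} = 6 + 2 g$ ($F{\left(g \right)} = 2 g + 6 = 6 + 2 g$)
$K = \sqrt{53} \approx 7.2801$
$G{\left(N,A \right)} = 6 - 2 \sqrt{53}$
$C = 341260$ ($C = 113569 + 227691 = 341260$)
$G{\left(518,F{\left(18 \right)} \right)} + C = \left(6 - 2 \sqrt{53}\right) + 341260 = 341266 - 2 \sqrt{53}$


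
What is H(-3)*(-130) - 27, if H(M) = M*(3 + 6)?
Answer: 3483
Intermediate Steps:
H(M) = 9*M (H(M) = M*9 = 9*M)
H(-3)*(-130) - 27 = (9*(-3))*(-130) - 27 = -27*(-130) - 27 = 3510 - 27 = 3483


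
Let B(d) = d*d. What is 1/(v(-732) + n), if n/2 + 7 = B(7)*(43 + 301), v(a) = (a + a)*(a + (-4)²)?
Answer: 1/1081922 ≈ 9.2428e-7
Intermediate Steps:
B(d) = d²
v(a) = 2*a*(16 + a) (v(a) = (2*a)*(a + 16) = (2*a)*(16 + a) = 2*a*(16 + a))
n = 33698 (n = -14 + 2*(7²*(43 + 301)) = -14 + 2*(49*344) = -14 + 2*16856 = -14 + 33712 = 33698)
1/(v(-732) + n) = 1/(2*(-732)*(16 - 732) + 33698) = 1/(2*(-732)*(-716) + 33698) = 1/(1048224 + 33698) = 1/1081922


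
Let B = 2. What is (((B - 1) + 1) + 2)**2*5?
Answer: 80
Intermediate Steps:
(((B - 1) + 1) + 2)**2*5 = (((2 - 1) + 1) + 2)**2*5 = ((1 + 1) + 2)**2*5 = (2 + 2)**2*5 = 4**2*5 = 16*5 = 80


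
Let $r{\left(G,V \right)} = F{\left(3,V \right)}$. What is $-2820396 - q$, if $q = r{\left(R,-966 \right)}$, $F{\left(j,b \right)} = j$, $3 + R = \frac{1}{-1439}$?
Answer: $-2820399$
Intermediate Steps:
$R = - \frac{4318}{1439}$ ($R = -3 + \frac{1}{-1439} = -3 - \frac{1}{1439} = - \frac{4318}{1439} \approx -3.0007$)
$r{\left(G,V \right)} = 3$
$q = 3$
$-2820396 - q = -2820396 - 3 = -2820399$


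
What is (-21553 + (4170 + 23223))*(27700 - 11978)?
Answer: 91816480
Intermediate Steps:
(-21553 + (4170 + 23223))*(27700 - 11978) = (-21553 + 27393)*15722 = 5840*15722 = 91816480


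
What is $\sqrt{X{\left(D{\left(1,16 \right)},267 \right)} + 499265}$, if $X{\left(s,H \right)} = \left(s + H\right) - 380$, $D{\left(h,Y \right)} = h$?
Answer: $\sqrt{499153} \approx 706.51$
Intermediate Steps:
$X{\left(s,H \right)} = -380 + H + s$ ($X{\left(s,H \right)} = \left(H + s\right) - 380 = -380 + H + s$)
$\sqrt{X{\left(D{\left(1,16 \right)},267 \right)} + 499265} = \sqrt{\left(-380 + 267 + 1\right) + 499265} = \sqrt{-112 + 499265} = \sqrt{499153}$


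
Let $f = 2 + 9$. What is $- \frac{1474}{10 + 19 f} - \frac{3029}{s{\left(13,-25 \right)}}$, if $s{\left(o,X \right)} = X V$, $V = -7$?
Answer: $- \frac{921301}{38325} \approx -24.039$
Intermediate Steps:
$s{\left(o,X \right)} = - 7 X$ ($s{\left(o,X \right)} = X \left(-7\right) = - 7 X$)
$f = 11$
$- \frac{1474}{10 + 19 f} - \frac{3029}{s{\left(13,-25 \right)}} = - \frac{1474}{10 + 19 \cdot 11} - \frac{3029}{\left(-7\right) \left(-25\right)} = - \frac{1474}{10 + 209} - \frac{3029}{175} = - \frac{1474}{219} - \frac{3029}{175} = - \frac{921301}{38325}$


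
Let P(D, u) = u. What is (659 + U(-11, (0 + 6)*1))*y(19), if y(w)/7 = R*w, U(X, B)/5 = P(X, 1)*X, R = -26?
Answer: -2088632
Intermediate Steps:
U(X, B) = 5*X (U(X, B) = 5*(1*X) = 5*X)
y(w) = -182*w (y(w) = 7*(-26*w) = -182*w)
(659 + U(-11, (0 + 6)*1))*y(19) = (659 + 5*(-11))*(-182*19) = (659 - 55)*(-3458) = 604*(-3458) = -2088632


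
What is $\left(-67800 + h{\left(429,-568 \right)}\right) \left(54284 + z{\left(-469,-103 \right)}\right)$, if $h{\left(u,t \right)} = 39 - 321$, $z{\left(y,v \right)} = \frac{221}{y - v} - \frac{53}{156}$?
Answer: $- \frac{5861378690055}{1586} \approx -3.6957 \cdot 10^{9}$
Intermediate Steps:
$z{\left(y,v \right)} = - \frac{53}{156} + \frac{221}{y - v}$ ($z{\left(y,v \right)} = \frac{221}{y - v} - \frac{53}{156} = - \frac{53}{156} + \frac{221}{y - v}$)
$h{\left(u,t \right)} = -282$ ($h{\left(u,t \right)} = 39 - 321 = -282$)
$\left(-67800 + h{\left(429,-568 \right)}\right) \left(54284 + z{\left(-469,-103 \right)}\right) = \left(-67800 - 282\right) \left(54284 + \frac{-34476 - -5459 + 53 \left(-469\right)}{156 \left(-103 - -469\right)}\right) = - 68082 \left(54284 + \frac{-34476 + 5459 - 24857}{156 \left(-103 + 469\right)}\right) = - 68082 \left(54284 + \frac{1}{156} \cdot \frac{1}{366} \left(-53874\right)\right) = - 68082 \left(54284 - \frac{2993}{3172}\right) = \left(-68082\right) \frac{172185855}{3172} = - \frac{5861378690055}{1586}$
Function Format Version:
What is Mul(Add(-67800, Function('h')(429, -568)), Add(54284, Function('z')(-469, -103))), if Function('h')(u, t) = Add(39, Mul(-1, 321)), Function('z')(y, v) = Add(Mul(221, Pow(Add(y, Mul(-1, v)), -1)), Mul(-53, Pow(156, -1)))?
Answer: Rational(-5861378690055, 1586) ≈ -3.6957e+9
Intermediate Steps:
Function('z')(y, v) = Add(Rational(-53, 156), Mul(221, Pow(Add(y, Mul(-1, v)), -1))) (Function('z')(y, v) = Add(Mul(221, Pow(Add(y, Mul(-1, v)), -1)), Mul(-53, Rational(1, 156))) = Add(Mul(221, Pow(Add(y, Mul(-1, v)), -1)), Rational(-53, 156)) = Add(Rational(-53, 156), Mul(221, Pow(Add(y, Mul(-1, v)), -1))))
Function('h')(u, t) = -282 (Function('h')(u, t) = Add(39, -321) = -282)
Mul(Add(-67800, Function('h')(429, -568)), Add(54284, Function('z')(-469, -103))) = Mul(Add(-67800, -282), Add(54284, Mul(Rational(1, 156), Pow(Add(-103, Mul(-1, -469)), -1), Add(-34476, Mul(-53, -103), Mul(53, -469))))) = Mul(-68082, Add(54284, Mul(Rational(1, 156), Pow(Add(-103, 469), -1), Add(-34476, 5459, -24857)))) = Mul(-68082, Add(54284, Mul(Rational(1, 156), Pow(366, -1), -53874))) = Mul(-68082, Add(54284, Mul(Rational(1, 156), Rational(1, 366), -53874))) = Mul(-68082, Add(54284, Rational(-2993, 3172))) = Mul(-68082, Rational(172185855, 3172)) = Rational(-5861378690055, 1586)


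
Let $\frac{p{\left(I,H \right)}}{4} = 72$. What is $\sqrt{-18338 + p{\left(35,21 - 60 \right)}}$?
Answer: $95 i \sqrt{2} \approx 134.35 i$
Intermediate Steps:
$p{\left(I,H \right)} = 288$ ($p{\left(I,H \right)} = 4 \cdot 72 = 288$)
$\sqrt{-18338 + p{\left(35,21 - 60 \right)}} = \sqrt{-18338 + 288} = \sqrt{-18050} = 95 i \sqrt{2}$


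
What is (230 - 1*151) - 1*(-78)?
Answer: 157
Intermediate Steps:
(230 - 1*151) - 1*(-78) = (230 - 151) + 78 = 79 + 78 = 157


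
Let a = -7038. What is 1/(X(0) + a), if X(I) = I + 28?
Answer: -1/7010 ≈ -0.00014265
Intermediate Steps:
X(I) = 28 + I
1/(X(0) + a) = 1/((28 + 0) - 7038) = 1/(28 - 7038) = 1/(-7010) = -1/7010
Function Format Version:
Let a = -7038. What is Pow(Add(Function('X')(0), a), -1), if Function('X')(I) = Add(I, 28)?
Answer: Rational(-1, 7010) ≈ -0.00014265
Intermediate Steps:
Function('X')(I) = Add(28, I)
Pow(Add(Function('X')(0), a), -1) = Pow(Add(Add(28, 0), -7038), -1) = Pow(Add(28, -7038), -1) = Pow(-7010, -1) = Rational(-1, 7010)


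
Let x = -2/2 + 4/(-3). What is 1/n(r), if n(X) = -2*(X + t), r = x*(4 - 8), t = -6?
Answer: -3/20 ≈ -0.15000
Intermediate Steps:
x = -7/3 (x = -2*½ + 4*(-⅓) = -1 - 4/3 = -7/3 ≈ -2.3333)
r = 28/3 (r = -7*(4 - 8)/3 = -7/3*(-4) = 28/3 ≈ 9.3333)
n(X) = 12 - 2*X (n(X) = -2*(X - 6) = -2*(-6 + X) = 12 - 2*X)
1/n(r) = 1/(12 - 2*28/3) = 1/(12 - 56/3) = 1/(-20/3) = -3/20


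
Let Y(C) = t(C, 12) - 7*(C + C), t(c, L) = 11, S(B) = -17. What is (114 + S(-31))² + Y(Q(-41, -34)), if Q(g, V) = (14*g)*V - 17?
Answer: -263566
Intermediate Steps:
Q(g, V) = -17 + 14*V*g (Q(g, V) = 14*V*g - 17 = -17 + 14*V*g)
Y(C) = 11 - 14*C (Y(C) = 11 - 7*(C + C) = 11 - 14*C)
(114 + S(-31))² + Y(Q(-41, -34)) = (114 - 17)² + (11 - 14*(-17 + 14*(-34)*(-41))) = 97² + (11 - 14*(-17 + 19516)) = 9409 + (11 - 14*19499) = 9409 + (11 - 272986) = 9409 - 272975 = -263566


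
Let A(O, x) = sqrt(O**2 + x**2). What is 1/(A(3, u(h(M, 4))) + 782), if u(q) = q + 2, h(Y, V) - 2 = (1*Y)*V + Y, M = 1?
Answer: 391/305717 - 3*sqrt(10)/611434 ≈ 0.0012634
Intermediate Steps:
h(Y, V) = 2 + Y + V*Y (h(Y, V) = 2 + ((1*Y)*V + Y) = 2 + (Y*V + Y) = 2 + (V*Y + Y) = 2 + (Y + V*Y) = 2 + Y + V*Y)
u(q) = 2 + q
1/(A(3, u(h(M, 4))) + 782) = 1/(sqrt(3**2 + (2 + (2 + 1 + 4*1))**2) + 782) = 1/(sqrt(9 + (2 + (2 + 1 + 4))**2) + 782) = 1/(sqrt(9 + (2 + 7)**2) + 782) = 1/(sqrt(9 + 9**2) + 782) = 1/(sqrt(9 + 81) + 782) = 1/(sqrt(90) + 782) = 1/(3*sqrt(10) + 782) = 1/(782 + 3*sqrt(10))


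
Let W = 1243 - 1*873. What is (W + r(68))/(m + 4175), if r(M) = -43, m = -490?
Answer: 327/3685 ≈ 0.088738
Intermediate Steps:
W = 370 (W = 1243 - 873 = 370)
(W + r(68))/(m + 4175) = (370 - 43)/(-490 + 4175) = 327/3685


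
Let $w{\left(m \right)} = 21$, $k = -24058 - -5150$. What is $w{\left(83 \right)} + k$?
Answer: $-18887$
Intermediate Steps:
$k = -18908$ ($k = -24058 + 5150 = -18908$)
$w{\left(83 \right)} + k = 21 - 18908 = -18887$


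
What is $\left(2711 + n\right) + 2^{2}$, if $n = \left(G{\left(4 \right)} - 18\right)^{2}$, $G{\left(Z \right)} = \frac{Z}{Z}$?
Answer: $3004$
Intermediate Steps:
$G{\left(Z \right)} = 1$
$n = 289$ ($n = \left(1 - 18\right)^{2} = \left(-17\right)^{2} = 289$)
$\left(2711 + n\right) + 2^{2} = \left(2711 + 289\right) + 2^{2} = 3000 + 4 = 3004$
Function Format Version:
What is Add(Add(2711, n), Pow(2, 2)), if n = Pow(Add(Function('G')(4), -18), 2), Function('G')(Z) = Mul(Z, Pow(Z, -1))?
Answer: 3004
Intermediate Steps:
Function('G')(Z) = 1
n = 289 (n = Pow(Add(1, -18), 2) = Pow(-17, 2) = 289)
Add(Add(2711, n), Pow(2, 2)) = Add(Add(2711, 289), Pow(2, 2)) = Add(3000, 4) = 3004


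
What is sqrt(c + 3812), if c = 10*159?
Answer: sqrt(5402) ≈ 73.498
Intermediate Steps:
c = 1590
sqrt(c + 3812) = sqrt(1590 + 3812) = sqrt(5402)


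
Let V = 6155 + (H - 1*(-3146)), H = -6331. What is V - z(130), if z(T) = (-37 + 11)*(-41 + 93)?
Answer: 4322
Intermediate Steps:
V = 2970 (V = 6155 + (-6331 - 1*(-3146)) = 6155 + (-6331 + 3146) = 6155 - 3185 = 2970)
z(T) = -1352 (z(T) = -26*52 = -1352)
V - z(130) = 2970 - 1*(-1352) = 2970 + 1352 = 4322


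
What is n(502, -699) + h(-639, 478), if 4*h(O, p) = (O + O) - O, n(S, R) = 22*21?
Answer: 1209/4 ≈ 302.25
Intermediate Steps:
n(S, R) = 462
h(O, p) = O/4 (h(O, p) = ((O + O) - O)/4 = (2*O - O)/4 = O/4)
n(502, -699) + h(-639, 478) = 462 + (¼)*(-639) = 462 - 639/4 = 1209/4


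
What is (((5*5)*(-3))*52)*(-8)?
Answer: 31200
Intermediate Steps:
(((5*5)*(-3))*52)*(-8) = ((25*(-3))*52)*(-8) = -75*52*(-8) = -3900*(-8) = 31200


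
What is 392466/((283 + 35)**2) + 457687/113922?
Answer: 1263800720/160003449 ≈ 7.8986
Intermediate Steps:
392466/((283 + 35)**2) + 457687/113922 = 392466/(318**2) + 457687*(1/113922) = 392466/101124 + 457687/113922 = 392466*(1/101124) + 457687/113922 = 65411/16854 + 457687/113922 = 1263800720/160003449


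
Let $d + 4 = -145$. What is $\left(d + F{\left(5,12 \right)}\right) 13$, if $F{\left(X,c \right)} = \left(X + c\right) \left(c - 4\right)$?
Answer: $-169$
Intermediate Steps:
$d = -149$ ($d = -4 - 145 = -149$)
$F{\left(X,c \right)} = \left(-4 + c\right) \left(X + c\right)$ ($F{\left(X,c \right)} = \left(X + c\right) \left(-4 + c\right) = \left(-4 + c\right) \left(X + c\right)$)
$\left(d + F{\left(5,12 \right)}\right) 13 = \left(-149 + \left(12^{2} - 20 - 48 + 5 \cdot 12\right)\right) 13 = \left(-149 + \left(144 - 20 - 48 + 60\right)\right) 13 = \left(-149 + 136\right) 13 = \left(-13\right) 13 = -169$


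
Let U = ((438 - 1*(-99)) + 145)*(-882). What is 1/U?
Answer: -1/601524 ≈ -1.6624e-6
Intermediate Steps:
U = -601524 (U = ((438 + 99) + 145)*(-882) = (537 + 145)*(-882) = 682*(-882) = -601524)
1/U = 1/(-601524) = -1/601524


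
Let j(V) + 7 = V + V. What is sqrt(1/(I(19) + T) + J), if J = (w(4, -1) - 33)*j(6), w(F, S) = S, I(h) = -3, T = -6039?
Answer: I*sqrt(6205985922)/6042 ≈ 13.038*I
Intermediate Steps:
j(V) = -7 + 2*V (j(V) = -7 + (V + V) = -7 + 2*V)
J = -170 (J = (-1 - 33)*(-7 + 2*6) = -34*(-7 + 12) = -34*5 = -170)
sqrt(1/(I(19) + T) + J) = sqrt(1/(-3 - 6039) - 170) = sqrt(1/(-6042) - 170) = sqrt(-1/6042 - 170) = sqrt(-1027141/6042) = I*sqrt(6205985922)/6042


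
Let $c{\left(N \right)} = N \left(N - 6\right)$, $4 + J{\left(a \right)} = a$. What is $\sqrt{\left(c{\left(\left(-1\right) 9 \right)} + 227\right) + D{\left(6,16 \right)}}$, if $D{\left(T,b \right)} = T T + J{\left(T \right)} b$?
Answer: $\sqrt{430} \approx 20.736$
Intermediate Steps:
$J{\left(a \right)} = -4 + a$
$D{\left(T,b \right)} = T^{2} + b \left(-4 + T\right)$ ($D{\left(T,b \right)} = T T + \left(-4 + T\right) b = T^{2} + b \left(-4 + T\right)$)
$c{\left(N \right)} = N \left(-6 + N\right)$
$\sqrt{\left(c{\left(\left(-1\right) 9 \right)} + 227\right) + D{\left(6,16 \right)}} = \sqrt{\left(\left(-1\right) 9 \left(-6 - 9\right) + 227\right) + \left(6^{2} + 16 \left(-4 + 6\right)\right)} = \sqrt{\left(- 9 \left(-6 - 9\right) + 227\right) + \left(36 + 16 \cdot 2\right)} = \sqrt{\left(\left(-9\right) \left(-15\right) + 227\right) + \left(36 + 32\right)} = \sqrt{\left(135 + 227\right) + 68} = \sqrt{362 + 68} = \sqrt{430}$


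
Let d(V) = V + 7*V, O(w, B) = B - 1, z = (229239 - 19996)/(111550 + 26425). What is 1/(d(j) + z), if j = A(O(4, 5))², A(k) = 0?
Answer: 137975/209243 ≈ 0.65940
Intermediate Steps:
z = 209243/137975 ≈ 1.5165
O(w, B) = -1 + B
j = 0 (j = 0² = 0)
d(V) = 8*V
1/(d(j) + z) = 1/(8*0 + 209243/137975) = 1/(0 + 209243/137975) = 1/(209243/137975) = 137975/209243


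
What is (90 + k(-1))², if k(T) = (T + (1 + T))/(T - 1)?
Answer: 32761/4 ≈ 8190.3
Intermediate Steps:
k(T) = (1 + 2*T)/(-1 + T)
(90 + k(-1))² = (90 + (1 + 2*(-1))/(-1 - 1))² = (90 + (1 - 2)/(-2))² = (90 - ½*(-1))² = (90 + ½)² = (181/2)² = 32761/4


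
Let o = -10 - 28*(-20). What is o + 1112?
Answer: 1662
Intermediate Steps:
o = 550 (o = -10 + 560 = 550)
o + 1112 = 550 + 1112 = 1662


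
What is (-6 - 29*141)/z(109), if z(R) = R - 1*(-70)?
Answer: -4095/179 ≈ -22.877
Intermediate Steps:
z(R) = 70 + R (z(R) = R + 70 = 70 + R)
(-6 - 29*141)/z(109) = (-6 - 29*141)/(70 + 109) = (-6 - 4089)/179 = -4095*1/179 = -4095/179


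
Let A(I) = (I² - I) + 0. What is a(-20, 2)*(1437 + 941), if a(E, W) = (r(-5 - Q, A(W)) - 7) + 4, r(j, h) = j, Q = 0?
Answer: -19024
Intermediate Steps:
A(I) = I² - I
a(E, W) = -8 (a(E, W) = ((-5 - 1*0) - 7) + 4 = ((-5 + 0) - 7) + 4 = (-5 - 7) + 4 = -12 + 4 = -8)
a(-20, 2)*(1437 + 941) = -8*(1437 + 941) = -8*2378 = -19024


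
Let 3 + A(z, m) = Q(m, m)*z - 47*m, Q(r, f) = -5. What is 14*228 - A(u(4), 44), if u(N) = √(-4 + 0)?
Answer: 5263 + 10*I ≈ 5263.0 + 10.0*I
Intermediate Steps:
u(N) = 2*I (u(N) = √(-4) = 2*I)
A(z, m) = -3 - 47*m - 5*z (A(z, m) = -3 + (-5*z - 47*m) = -3 + (-47*m - 5*z) = -3 - 47*m - 5*z)
14*228 - A(u(4), 44) = 14*228 - (-3 - 47*44 - 10*I) = 3192 - (-3 - 2068 - 10*I) = 3192 - (-2071 - 10*I) = 3192 + (2071 + 10*I) = 5263 + 10*I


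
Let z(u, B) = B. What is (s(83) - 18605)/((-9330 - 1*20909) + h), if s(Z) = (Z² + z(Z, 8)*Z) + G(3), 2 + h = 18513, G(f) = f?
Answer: 11049/11728 ≈ 0.94210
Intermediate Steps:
h = 18511 (h = -2 + 18513 = 18511)
s(Z) = 3 + Z² + 8*Z (s(Z) = (Z² + 8*Z) + 3 = 3 + Z² + 8*Z)
(s(83) - 18605)/((-9330 - 1*20909) + h) = ((3 + 83² + 8*83) - 18605)/((-9330 - 1*20909) + 18511) = ((3 + 6889 + 664) - 18605)/((-9330 - 20909) + 18511) = (7556 - 18605)/(-30239 + 18511) = -11049/(-11728) = -11049*(-1/11728) = 11049/11728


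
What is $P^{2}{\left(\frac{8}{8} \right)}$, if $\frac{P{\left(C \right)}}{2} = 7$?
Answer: $196$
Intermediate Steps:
$P{\left(C \right)} = 14$ ($P{\left(C \right)} = 2 \cdot 7 = 14$)
$P^{2}{\left(\frac{8}{8} \right)} = 14^{2} = 196$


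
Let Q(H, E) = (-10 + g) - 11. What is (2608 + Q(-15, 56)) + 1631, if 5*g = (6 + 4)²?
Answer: 4238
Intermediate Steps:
g = 20 (g = (6 + 4)²/5 = (⅕)*10² = (⅕)*100 = 20)
Q(H, E) = -1 (Q(H, E) = (-10 + 20) - 11 = 10 - 11 = -1)
(2608 + Q(-15, 56)) + 1631 = (2608 - 1) + 1631 = 2607 + 1631 = 4238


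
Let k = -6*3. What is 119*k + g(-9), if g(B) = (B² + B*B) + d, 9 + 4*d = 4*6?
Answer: -7905/4 ≈ -1976.3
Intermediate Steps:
k = -18
d = 15/4 (d = -9/4 + (4*6)/4 = -9/4 + (¼)*24 = -9/4 + 6 = 15/4 ≈ 3.7500)
g(B) = 15/4 + 2*B² (g(B) = (B² + B*B) + 15/4 = (B² + B²) + 15/4 = 2*B² + 15/4 = 15/4 + 2*B²)
119*k + g(-9) = 119*(-18) + (15/4 + 2*(-9)²) = -2142 + (15/4 + 2*81) = -2142 + (15/4 + 162) = -2142 + 663/4 = -7905/4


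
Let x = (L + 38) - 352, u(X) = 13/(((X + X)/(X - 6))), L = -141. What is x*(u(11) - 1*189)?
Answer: 1862315/22 ≈ 84651.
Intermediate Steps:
u(X) = 13*(-6 + X)/(2*X) (u(X) = 13/(((2*X)/(-6 + X))) = 13/((2*X/(-6 + X))) = 13*((-6 + X)/(2*X)) = 13*(-6 + X)/(2*X))
x = -455 (x = (-141 + 38) - 352 = -103 - 352 = -455)
x*(u(11) - 1*189) = -455*((13/2 - 39/11) - 1*189) = -455*((13/2 - 39*1/11) - 189) = -455*((13/2 - 39/11) - 189) = -455*(65/22 - 189) = -455*(-4093/22) = 1862315/22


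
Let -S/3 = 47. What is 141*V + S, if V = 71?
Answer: 9870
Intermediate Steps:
S = -141 (S = -3*47 = -141)
141*V + S = 141*71 - 141 = 10011 - 141 = 9870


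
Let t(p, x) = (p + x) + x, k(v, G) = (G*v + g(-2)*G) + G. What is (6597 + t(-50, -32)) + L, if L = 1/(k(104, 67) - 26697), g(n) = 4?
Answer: 125731301/19394 ≈ 6483.0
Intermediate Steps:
k(v, G) = 5*G + G*v (k(v, G) = (G*v + 4*G) + G = (4*G + G*v) + G = 5*G + G*v)
t(p, x) = p + 2*x
L = -1/19394 (L = 1/(67*(5 + 104) - 26697) = 1/(67*109 - 26697) = 1/(7303 - 26697) = 1/(-19394) = -1/19394 ≈ -5.1562e-5)
(6597 + t(-50, -32)) + L = (6597 + (-50 + 2*(-32))) - 1/19394 = (6597 + (-50 - 64)) - 1/19394 = (6597 - 114) - 1/19394 = 6483 - 1/19394 = 125731301/19394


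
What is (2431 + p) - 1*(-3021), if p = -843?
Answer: 4609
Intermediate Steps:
(2431 + p) - 1*(-3021) = (2431 - 843) - 1*(-3021) = 1588 + 3021 = 4609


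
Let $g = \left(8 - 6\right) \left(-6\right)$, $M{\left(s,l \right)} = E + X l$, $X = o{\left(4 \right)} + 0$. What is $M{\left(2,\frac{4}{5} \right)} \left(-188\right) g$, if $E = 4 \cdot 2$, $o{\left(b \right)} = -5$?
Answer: $9024$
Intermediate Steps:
$E = 8$
$X = -5$ ($X = -5 + 0 = -5$)
$M{\left(s,l \right)} = 8 - 5 l$
$g = -12$ ($g = 2 \left(-6\right) = -12$)
$M{\left(2,\frac{4}{5} \right)} \left(-188\right) g = \left(8 - 5 \cdot \frac{4}{5}\right) \left(-188\right) \left(-12\right) = \left(8 - 5 \cdot 4 \cdot \frac{1}{5}\right) \left(-188\right) \left(-12\right) = \left(8 - 4\right) \left(-188\right) \left(-12\right) = 4 \left(-188\right) \left(-12\right) = \left(-752\right) \left(-12\right) = 9024$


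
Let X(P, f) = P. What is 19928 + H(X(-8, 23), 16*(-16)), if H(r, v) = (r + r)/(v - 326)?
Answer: 5799056/291 ≈ 19928.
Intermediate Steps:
H(r, v) = 2*r/(-326 + v) (H(r, v) = (2*r)/(-326 + v) = 2*r/(-326 + v))
19928 + H(X(-8, 23), 16*(-16)) = 19928 + 2*(-8)/(-326 + 16*(-16)) = 19928 + 2*(-8)/(-326 - 256) = 19928 + 2*(-8)/(-582) = 19928 + 2*(-8)*(-1/582) = 19928 + 8/291 = 5799056/291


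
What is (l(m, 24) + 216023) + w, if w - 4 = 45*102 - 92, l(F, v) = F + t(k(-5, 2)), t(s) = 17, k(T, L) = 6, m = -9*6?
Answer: 220488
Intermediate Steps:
m = -54 (m = -1*54 = -54)
l(F, v) = 17 + F (l(F, v) = F + 17 = 17 + F)
w = 4502 (w = 4 + (45*102 - 92) = 4 + (4590 - 92) = 4 + 4498 = 4502)
(l(m, 24) + 216023) + w = ((17 - 54) + 216023) + 4502 = (-37 + 216023) + 4502 = 215986 + 4502 = 220488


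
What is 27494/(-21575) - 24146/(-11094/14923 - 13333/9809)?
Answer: 15249607736152716/1328111282575 ≈ 11482.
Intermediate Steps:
27494/(-21575) - 24146/(-11094/14923 - 13333/9809) = 27494*(-1/21575) - 24146/(-11094*1/14923 - 13333*1/9809) = -27494/21575 - 24146/(-11094/14923 - 13333/9809) = -27494/21575 - 24146/(-307789405/146379707) = -27494/21575 - 24146*(-146379707/307789405) = -27494/21575 + 3534484405222/307789405 = 15249607736152716/1328111282575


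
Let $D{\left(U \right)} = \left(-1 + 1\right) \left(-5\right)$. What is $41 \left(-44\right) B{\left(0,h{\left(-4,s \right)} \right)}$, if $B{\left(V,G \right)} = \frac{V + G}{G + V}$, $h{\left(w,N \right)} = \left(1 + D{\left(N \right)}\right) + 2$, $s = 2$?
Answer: $-1804$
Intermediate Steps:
$D{\left(U \right)} = 0$ ($D{\left(U \right)} = 0 \left(-5\right) = 0$)
$h{\left(w,N \right)} = 3$ ($h{\left(w,N \right)} = \left(1 + 0\right) + 2 = 1 + 2 = 3$)
$B{\left(V,G \right)} = 1$ ($B{\left(V,G \right)} = \frac{G + V}{G + V} = 1$)
$41 \left(-44\right) B{\left(0,h{\left(-4,s \right)} \right)} = 41 \left(-44\right) 1 = \left(-1804\right) 1 = -1804$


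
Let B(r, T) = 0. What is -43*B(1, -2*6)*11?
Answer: 0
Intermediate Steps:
-43*B(1, -2*6)*11 = -43*0*11 = 0*11 = 0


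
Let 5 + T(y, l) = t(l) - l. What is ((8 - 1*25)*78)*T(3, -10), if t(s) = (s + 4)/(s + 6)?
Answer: -8619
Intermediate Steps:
t(s) = (4 + s)/(6 + s)
T(y, l) = -5 - l + (4 + l)/(6 + l) (T(y, l) = -5 + ((4 + l)/(6 + l) - l) = -5 + (-l + (4 + l)/(6 + l)) = -5 - l + (4 + l)/(6 + l))
((8 - 1*25)*78)*T(3, -10) = ((8 - 1*25)*78)*((-26 - 1*(-10)² - 10*(-10))/(6 - 10)) = ((8 - 25)*78)*((-26 - 1*100 + 100)/(-4)) = (-17*78)*(-(-26 - 100 + 100)/4) = -(-663)*(-26)/2 = -1326*13/2 = -8619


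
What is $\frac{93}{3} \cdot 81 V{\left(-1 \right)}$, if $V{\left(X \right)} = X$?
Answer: $-2511$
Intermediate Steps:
$\frac{93}{3} \cdot 81 V{\left(-1 \right)} = \frac{93}{3} \cdot 81 \left(-1\right) = 93 \cdot \frac{1}{3} \cdot 81 \left(-1\right) = 31 \cdot 81 \left(-1\right) = 2511 \left(-1\right) = -2511$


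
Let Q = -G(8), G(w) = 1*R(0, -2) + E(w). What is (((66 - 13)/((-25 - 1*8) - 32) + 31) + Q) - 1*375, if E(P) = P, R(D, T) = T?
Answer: -22803/65 ≈ -350.82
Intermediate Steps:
G(w) = -2 + w (G(w) = 1*(-2) + w = -2 + w)
Q = -6 (Q = -(-2 + 8) = -1*6 = -6)
(((66 - 13)/((-25 - 1*8) - 32) + 31) + Q) - 1*375 = (((66 - 13)/((-25 - 1*8) - 32) + 31) - 6) - 1*375 = ((53/((-25 - 8) - 32) + 31) - 6) - 375 = ((53/(-33 - 32) + 31) - 6) - 375 = ((53/(-65) + 31) - 6) - 375 = ((53*(-1/65) + 31) - 6) - 375 = ((-53/65 + 31) - 6) - 375 = (1962/65 - 6) - 375 = 1572/65 - 375 = -22803/65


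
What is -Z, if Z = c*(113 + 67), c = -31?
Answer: 5580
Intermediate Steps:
Z = -5580 (Z = -31*(113 + 67) = -31*180 = -5580)
-Z = -1*(-5580) = 5580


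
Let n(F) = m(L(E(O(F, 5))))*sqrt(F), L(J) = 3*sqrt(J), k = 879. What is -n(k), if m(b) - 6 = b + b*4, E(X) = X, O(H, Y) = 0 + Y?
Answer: -15*sqrt(4395) - 6*sqrt(879) ≈ -1172.3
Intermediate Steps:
O(H, Y) = Y
m(b) = 6 + 5*b (m(b) = 6 + (b + b*4) = 6 + (b + 4*b) = 6 + 5*b)
n(F) = sqrt(F)*(6 + 15*sqrt(5)) (n(F) = (6 + 5*(3*sqrt(5)))*sqrt(F) = (6 + 15*sqrt(5))*sqrt(F) = sqrt(F)*(6 + 15*sqrt(5)))
-n(k) = -sqrt(879)*(6 + 15*sqrt(5))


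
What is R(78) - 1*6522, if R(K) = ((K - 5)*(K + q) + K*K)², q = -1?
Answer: 137000503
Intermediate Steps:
R(K) = (K² + (-1 + K)*(-5 + K))² (R(K) = ((K - 5)*(K - 1) + K*K)² = ((-5 + K)*(-1 + K) + K²)² = ((-1 + K)*(-5 + K) + K²)² = (K² + (-1 + K)*(-5 + K))²)
R(78) - 1*6522 = (5 - 6*78 + 2*78²)² - 1*6522 = (5 - 468 + 2*6084)² - 6522 = (5 - 468 + 12168)² - 6522 = 11705² - 6522 = 137007025 - 6522 = 137000503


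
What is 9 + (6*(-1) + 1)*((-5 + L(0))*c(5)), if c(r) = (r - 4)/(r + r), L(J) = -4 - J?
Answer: 27/2 ≈ 13.500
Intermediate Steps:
c(r) = (-4 + r)/(2*r) (c(r) = (-4 + r)/((2*r)) = (-4 + r)*(1/(2*r)) = (-4 + r)/(2*r))
9 + (6*(-1) + 1)*((-5 + L(0))*c(5)) = 9 + (6*(-1) + 1)*((-5 + (-4 - 1*0))*((1/2)*(-4 + 5)/5)) = 9 + (-6 + 1)*((-5 + (-4 + 0))*((1/2)*(1/5)*1)) = 9 - 5*(-5 - 4)/10 = 9 - (-45)/10 = 9 - 5*(-9/10) = 9 + 9/2 = 27/2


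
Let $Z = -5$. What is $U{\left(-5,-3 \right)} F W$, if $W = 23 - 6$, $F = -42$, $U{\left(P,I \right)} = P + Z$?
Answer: $7140$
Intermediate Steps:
$U{\left(P,I \right)} = -5 + P$ ($U{\left(P,I \right)} = P - 5 = -5 + P$)
$W = 17$ ($W = 23 - 6 = 17$)
$U{\left(-5,-3 \right)} F W = \left(-5 - 5\right) \left(-42\right) 17 = \left(-10\right) \left(-42\right) 17 = 420 \cdot 17 = 7140$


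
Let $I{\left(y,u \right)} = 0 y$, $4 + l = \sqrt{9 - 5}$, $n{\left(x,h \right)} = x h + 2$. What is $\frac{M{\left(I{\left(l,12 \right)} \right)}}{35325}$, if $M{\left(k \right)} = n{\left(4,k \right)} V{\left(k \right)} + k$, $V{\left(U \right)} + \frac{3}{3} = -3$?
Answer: $- \frac{8}{35325} \approx -0.00022647$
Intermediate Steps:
$n{\left(x,h \right)} = 2 + h x$ ($n{\left(x,h \right)} = h x + 2 = 2 + h x$)
$l = -2$ ($l = -4 + \sqrt{9 - 5} = -4 + \sqrt{4} = -4 + 2 = -2$)
$I{\left(y,u \right)} = 0$
$V{\left(U \right)} = -4$ ($V{\left(U \right)} = -1 - 3 = -4$)
$M{\left(k \right)} = -8 - 15 k$ ($M{\left(k \right)} = \left(2 + k 4\right) \left(-4\right) + k = \left(2 + 4 k\right) \left(-4\right) + k = \left(-8 - 16 k\right) + k = -8 - 15 k$)
$\frac{M{\left(I{\left(l,12 \right)} \right)}}{35325} = \frac{-8 - 0}{35325} = \left(-8 + 0\right) \frac{1}{35325} = \left(-8\right) \frac{1}{35325} = - \frac{8}{35325}$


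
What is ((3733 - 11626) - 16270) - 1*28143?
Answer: -52306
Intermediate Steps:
((3733 - 11626) - 16270) - 1*28143 = (-7893 - 16270) - 28143 = -24163 - 28143 = -52306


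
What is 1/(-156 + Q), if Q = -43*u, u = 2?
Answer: -1/242 ≈ -0.0041322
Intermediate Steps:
Q = -86 (Q = -43*2 = -86)
1/(-156 + Q) = 1/(-156 - 86) = 1/(-242) = -1/242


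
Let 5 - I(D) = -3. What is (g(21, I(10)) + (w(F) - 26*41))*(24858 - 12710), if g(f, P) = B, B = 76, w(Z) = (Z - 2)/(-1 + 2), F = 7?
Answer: -11965780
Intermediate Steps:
w(Z) = -2 + Z (w(Z) = (-2 + Z)/1 = (-2 + Z)*1 = -2 + Z)
I(D) = 8 (I(D) = 5 - 1*(-3) = 5 + 3 = 8)
g(f, P) = 76
(g(21, I(10)) + (w(F) - 26*41))*(24858 - 12710) = (76 + ((-2 + 7) - 26*41))*(24858 - 12710) = (76 + (5 - 1066))*12148 = (76 - 1061)*12148 = -985*12148 = -11965780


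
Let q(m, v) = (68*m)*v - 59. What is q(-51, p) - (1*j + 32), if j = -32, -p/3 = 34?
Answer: 353677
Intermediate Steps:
p = -102 (p = -3*34 = -102)
q(m, v) = -59 + 68*m*v (q(m, v) = 68*m*v - 59 = -59 + 68*m*v)
q(-51, p) - (1*j + 32) = (-59 + 68*(-51)*(-102)) - (1*(-32) + 32) = (-59 + 353736) - (-32 + 32) = 353677 - 1*0 = 353677 + 0 = 353677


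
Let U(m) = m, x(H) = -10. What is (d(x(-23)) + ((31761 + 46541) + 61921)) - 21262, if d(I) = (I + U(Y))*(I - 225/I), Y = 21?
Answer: 238197/2 ≈ 1.1910e+5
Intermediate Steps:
d(I) = (21 + I)*(I - 225/I) (d(I) = (I + 21)*(I - 225/I) = (21 + I)*(I - 225/I))
(d(x(-23)) + ((31761 + 46541) + 61921)) - 21262 = ((-225 + (-10)² - 4725/(-10) + 21*(-10)) + ((31761 + 46541) + 61921)) - 21262 = ((-225 + 100 - 4725*(-⅒) - 210) + (78302 + 61921)) - 21262 = ((-225 + 100 + 945/2 - 210) + 140223) - 21262 = (275/2 + 140223) - 21262 = 280721/2 - 21262 = 238197/2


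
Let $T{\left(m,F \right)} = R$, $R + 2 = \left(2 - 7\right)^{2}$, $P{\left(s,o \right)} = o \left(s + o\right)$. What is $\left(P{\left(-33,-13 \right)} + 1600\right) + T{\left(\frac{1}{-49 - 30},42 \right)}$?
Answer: $2221$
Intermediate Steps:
$P{\left(s,o \right)} = o \left(o + s\right)$
$R = 23$ ($R = -2 + \left(2 - 7\right)^{2} = -2 + \left(-5\right)^{2} = -2 + 25 = 23$)
$T{\left(m,F \right)} = 23$
$\left(P{\left(-33,-13 \right)} + 1600\right) + T{\left(\frac{1}{-49 - 30},42 \right)} = \left(- 13 \left(-13 - 33\right) + 1600\right) + 23 = \left(\left(-13\right) \left(-46\right) + 1600\right) + 23 = \left(598 + 1600\right) + 23 = 2198 + 23 = 2221$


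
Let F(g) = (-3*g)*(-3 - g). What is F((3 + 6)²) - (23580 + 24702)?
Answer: -27870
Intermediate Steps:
F(g) = -3*g*(-3 - g)
F((3 + 6)²) - (23580 + 24702) = 3*(3 + 6)²*(3 + (3 + 6)²) - (23580 + 24702) = 3*9²*(3 + 9²) - 1*48282 = 3*81*(3 + 81) - 48282 = 3*81*84 - 48282 = 20412 - 48282 = -27870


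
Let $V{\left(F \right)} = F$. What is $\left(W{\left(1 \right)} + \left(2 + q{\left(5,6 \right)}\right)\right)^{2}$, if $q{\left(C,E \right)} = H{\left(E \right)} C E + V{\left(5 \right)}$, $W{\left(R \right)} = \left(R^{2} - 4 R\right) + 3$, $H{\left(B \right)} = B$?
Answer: $34969$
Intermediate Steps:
$W{\left(R \right)} = 3 + R^{2} - 4 R$
$q{\left(C,E \right)} = 5 + C E^{2}$ ($q{\left(C,E \right)} = E C E + 5 = C E E + 5 = C E^{2} + 5 = 5 + C E^{2}$)
$\left(W{\left(1 \right)} + \left(2 + q{\left(5,6 \right)}\right)\right)^{2} = \left(\left(3 + 1^{2} - 4\right) + \left(2 + \left(5 + 5 \cdot 6^{2}\right)\right)\right)^{2} = \left(\left(3 + 1 - 4\right) + \left(2 + \left(5 + 5 \cdot 36\right)\right)\right)^{2} = \left(0 + \left(2 + \left(5 + 180\right)\right)\right)^{2} = \left(0 + \left(2 + 185\right)\right)^{2} = \left(0 + 187\right)^{2} = 187^{2} = 34969$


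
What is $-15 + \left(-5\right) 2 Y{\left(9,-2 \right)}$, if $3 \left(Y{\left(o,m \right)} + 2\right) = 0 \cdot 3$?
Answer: $5$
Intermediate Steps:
$Y{\left(o,m \right)} = -2$ ($Y{\left(o,m \right)} = -2 + \frac{0 \cdot 3}{3} = -2 + \frac{1}{3} \cdot 0 = -2 + 0 = -2$)
$-15 + \left(-5\right) 2 Y{\left(9,-2 \right)} = -15 + \left(-5\right) 2 \left(-2\right) = -15 - -20 = -15 + 20 = 5$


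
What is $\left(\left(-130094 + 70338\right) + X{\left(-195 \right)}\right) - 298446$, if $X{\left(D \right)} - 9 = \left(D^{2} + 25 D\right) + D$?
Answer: $-325238$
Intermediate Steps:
$X{\left(D \right)} = 9 + D^{2} + 26 D$ ($X{\left(D \right)} = 9 + \left(\left(D^{2} + 25 D\right) + D\right) = 9 + \left(D^{2} + 26 D\right) = 9 + D^{2} + 26 D$)
$\left(\left(-130094 + 70338\right) + X{\left(-195 \right)}\right) - 298446 = \left(\left(-130094 + 70338\right) + \left(9 + \left(-195\right)^{2} + 26 \left(-195\right)\right)\right) - 298446 = \left(-59756 + \left(9 + 38025 - 5070\right)\right) - 298446 = \left(-59756 + 32964\right) - 298446 = -26792 - 298446 = -325238$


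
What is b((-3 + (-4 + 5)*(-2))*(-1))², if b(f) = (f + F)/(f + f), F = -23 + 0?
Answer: 81/25 ≈ 3.2400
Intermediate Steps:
F = -23
b(f) = (-23 + f)/(2*f) (b(f) = (f - 23)/(f + f) = (-23 + f)/((2*f)) = (-23 + f)*(1/(2*f)) = (-23 + f)/(2*f))
b((-3 + (-4 + 5)*(-2))*(-1))² = ((-23 + (-3 + (-4 + 5)*(-2))*(-1))/(2*(((-3 + (-4 + 5)*(-2))*(-1)))))² = ((-23 + (-3 + 1*(-2))*(-1))/(2*(((-3 + 1*(-2))*(-1)))))² = ((-23 + (-3 - 2)*(-1))/(2*(((-3 - 2)*(-1)))))² = ((-23 - 5*(-1))/(2*((-5*(-1)))))² = ((½)*(-23 + 5)/5)² = ((½)*(⅕)*(-18))² = (-9/5)² = 81/25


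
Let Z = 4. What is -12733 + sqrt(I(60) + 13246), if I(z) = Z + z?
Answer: -12733 + 11*sqrt(110) ≈ -12618.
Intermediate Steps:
I(z) = 4 + z
-12733 + sqrt(I(60) + 13246) = -12733 + sqrt((4 + 60) + 13246) = -12733 + sqrt(64 + 13246) = -12733 + sqrt(13310) = -12733 + 11*sqrt(110)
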